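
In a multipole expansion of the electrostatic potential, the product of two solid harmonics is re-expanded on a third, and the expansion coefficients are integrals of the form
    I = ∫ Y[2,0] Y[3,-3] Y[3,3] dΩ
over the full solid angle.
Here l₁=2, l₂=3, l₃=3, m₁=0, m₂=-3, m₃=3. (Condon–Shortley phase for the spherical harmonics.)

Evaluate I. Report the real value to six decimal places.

Rules hold: Σm=0, L=8 even, 1≤3≤5.
N = 5·7·7 = 245
Δ = 2!·2!·4!/9! = 1/3780
Racah Σ t=0..2: t=0:+1/24 t=1:−1/4 t=2:+1/24 = -1/6
⇒ 3j(2 3 3; 0 0 0)² = 4/105, sgn +1
Racah Σ t=0..0: t=0:+1/96 = 1/96
⇒ 3j(2 3 3; 0 -3 3)² = 5/84, sgn +1
4πI² = N·(3j₀)²·(3jₘ)² = 5/9
I = +1·√(0.555556/4π) = 0.21026104

0.210261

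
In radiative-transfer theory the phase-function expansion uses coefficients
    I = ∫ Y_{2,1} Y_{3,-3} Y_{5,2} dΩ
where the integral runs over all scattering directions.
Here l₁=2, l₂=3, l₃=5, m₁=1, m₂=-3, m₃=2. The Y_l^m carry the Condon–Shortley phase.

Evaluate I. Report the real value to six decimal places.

0.063396

Rules hold: Σm=0, L=10 even, 1≤5≤5.
N = 5·7·11 = 385
Δ = 0!·4!·6!/11! = 1/2310
Racah Σ t=0..0: t=0:+1/144 = 1/144
⇒ 3j(2 3 5; 0 0 0)² = 10/231, sgn -1
Racah Σ t=0..0: t=0:+1/4320 = 1/4320
⇒ 3j(2 3 5; 1 -3 2)² = 1/330, sgn -1
4πI² = N·(3j₀)²·(3jₘ)² = 5/99
I = +1·√(0.0505051/4π) = 0.06339609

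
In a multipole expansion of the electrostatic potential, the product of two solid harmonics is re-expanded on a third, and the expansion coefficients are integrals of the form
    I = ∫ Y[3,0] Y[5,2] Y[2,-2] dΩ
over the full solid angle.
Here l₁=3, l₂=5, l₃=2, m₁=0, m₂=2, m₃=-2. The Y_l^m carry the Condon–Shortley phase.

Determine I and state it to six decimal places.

0.141758

Checks pass: Σm=0; 10 even; l₃=2∈[2,8].
(2·3+1)(2·5+1)(2·2+1) = 385
Δ: 6! 0! 4! / 11! → 1/2310
sum: t=3:−1/144 = -1/144
3j²(3 5 2; 0 0 0) = Δ·Π!·Σ² = 10/231  (sign -1)
sum: t=3:−1/864 = -1/864
3j²(3 5 2; 0 2 -2) = Δ·Π!·Σ² = 1/66  (sign -1)
combine: 4πI² = 385·10/231·1/66 = 25/99
take √, sign +1: I = 0.14175797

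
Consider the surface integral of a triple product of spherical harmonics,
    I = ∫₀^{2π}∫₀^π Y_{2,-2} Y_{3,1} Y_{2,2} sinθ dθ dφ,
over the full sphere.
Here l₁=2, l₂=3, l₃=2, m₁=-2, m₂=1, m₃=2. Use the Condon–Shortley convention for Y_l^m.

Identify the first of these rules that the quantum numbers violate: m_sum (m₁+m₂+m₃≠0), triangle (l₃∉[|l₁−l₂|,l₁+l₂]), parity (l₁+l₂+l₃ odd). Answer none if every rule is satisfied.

Σmᵢ = 1  ✗
l₃∈[|l₁−l₂|,l₁+l₂]=[1,5], have l₃=2
Σlᵢ = 7 ⇒ odd

m_sum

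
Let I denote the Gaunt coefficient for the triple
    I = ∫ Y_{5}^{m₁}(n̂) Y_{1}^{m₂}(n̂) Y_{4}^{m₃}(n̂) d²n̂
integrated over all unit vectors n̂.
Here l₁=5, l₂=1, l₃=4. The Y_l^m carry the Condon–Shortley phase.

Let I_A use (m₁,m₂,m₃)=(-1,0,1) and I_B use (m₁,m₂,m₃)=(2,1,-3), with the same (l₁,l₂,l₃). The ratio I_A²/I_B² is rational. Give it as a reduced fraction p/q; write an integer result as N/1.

Same 5,1,4: normalisation and zero-m 3j drop out of the ratio.
A: Δ: 2! 8! 0! / 11! → 1/495; sum: t=1:−1/720 = -1/720; 3j²(5 1 4; -1 0 1) = Δ·Π!·Σ² = 8/165  (sign +1)
B: Δ: 2! 8! 0! / 11! → 1/495; sum: t=2:+1/10080 = 1/10080; 3j²(5 1 4; 2 1 -3) = Δ·Π!·Σ² = 1/165  (sign -1)
I_A²/I_B² = (8/165)/(1/165) = 8/1

8/1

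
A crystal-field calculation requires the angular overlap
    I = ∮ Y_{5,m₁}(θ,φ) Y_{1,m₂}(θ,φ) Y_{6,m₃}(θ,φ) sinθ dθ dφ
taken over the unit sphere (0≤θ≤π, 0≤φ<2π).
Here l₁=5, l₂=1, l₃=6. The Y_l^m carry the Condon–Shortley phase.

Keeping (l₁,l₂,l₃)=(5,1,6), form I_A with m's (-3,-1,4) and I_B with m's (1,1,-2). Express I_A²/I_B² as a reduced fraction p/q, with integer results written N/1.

45/28

Same 5,1,6: normalisation and zero-m 3j drop out of the ratio.
A: Δ: 0! 10! 2! / 13! → 1/858; sum: t=0:+1/161280 = 1/161280; 3j²(5 1 6; -3 -1 4) = Δ·Π!·Σ² = 15/286  (sign +1)
B: Δ: 0! 10! 2! / 13! → 1/858; sum: t=0:+1/34560 = 1/34560; 3j²(5 1 6; 1 1 -2) = Δ·Π!·Σ² = 14/429  (sign +1)
I_A²/I_B² = (15/286)/(14/429) = 45/28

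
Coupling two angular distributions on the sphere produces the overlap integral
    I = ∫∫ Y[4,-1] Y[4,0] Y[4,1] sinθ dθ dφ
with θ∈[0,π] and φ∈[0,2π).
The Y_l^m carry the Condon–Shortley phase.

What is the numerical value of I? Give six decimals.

-0.068481

Checks pass: Σm=0; 12 even; l₃=4∈[0,8].
(2·4+1)(2·4+1)(2·4+1) = 729
Δ: 4! 4! 4! / 13! → 1/450450
sum: t=0:+1/13824 t=1:−1/216 t=2:+1/64 t=3:−1/216 t=4:+1/13824 = 5/768
3j²(4 4 4; 0 0 0) = Δ·Π!·Σ² = 18/1001  (sign +1)
sum: t=1:−1/864 t=2:+1/96 t=3:−1/144 t=4:+1/3456 = 1/384
3j²(4 4 4; -1 0 1) = Δ·Π!·Σ² = 9/2002  (sign -1)
combine: 4πI² = 729·18/1001·9/2002 = 59049/1002001
take √, sign -1: I = -0.06848055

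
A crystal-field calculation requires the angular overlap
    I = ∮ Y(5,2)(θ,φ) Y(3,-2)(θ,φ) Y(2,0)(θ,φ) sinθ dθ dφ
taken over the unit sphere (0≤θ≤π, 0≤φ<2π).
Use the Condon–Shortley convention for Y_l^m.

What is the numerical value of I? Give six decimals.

Checks pass: Σm=0; 10 even; l₃=2∈[2,8].
(2·5+1)(2·3+1)(2·2+1) = 385
Δ: 6! 4! 0! / 11! → 1/2310
sum: t=3:−1/144 = -1/144
3j²(5 3 2; 0 0 0) = Δ·Π!·Σ² = 10/231  (sign -1)
sum: t=1:−1/480 = -1/480
3j²(5 3 2; 2 -2 0) = Δ·Π!·Σ² = 3/110  (sign -1)
combine: 4πI² = 385·10/231·3/110 = 5/11
take √, sign +1: I = 0.19018827

0.190188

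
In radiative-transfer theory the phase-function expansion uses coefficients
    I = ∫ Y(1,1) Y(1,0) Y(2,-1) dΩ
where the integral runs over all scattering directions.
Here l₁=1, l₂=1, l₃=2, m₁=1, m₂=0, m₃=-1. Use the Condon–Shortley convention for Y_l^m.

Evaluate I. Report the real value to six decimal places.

m-sum 0 ✓  L=4 even ✓  0≤2≤2 ✓
Π(2lᵢ+1) = 3×3×5 = 45
triangle coeff Δ(1,1,2) = 1/30
Σ_t [0,0]: t=0:+1/1 = 1/1
(3j)²=2/15 [(1 1 2; 0 0 0)], sign=+1
Σ_t [0,0]: t=0:+1/2 = 1/2
(3j)²=1/10 [(1 1 2; 1 0 -1)], sign=-1
⇒ 4πI² = 3/5
I = (-1)√(3/5/(4π)) = -0.21850969

-0.218510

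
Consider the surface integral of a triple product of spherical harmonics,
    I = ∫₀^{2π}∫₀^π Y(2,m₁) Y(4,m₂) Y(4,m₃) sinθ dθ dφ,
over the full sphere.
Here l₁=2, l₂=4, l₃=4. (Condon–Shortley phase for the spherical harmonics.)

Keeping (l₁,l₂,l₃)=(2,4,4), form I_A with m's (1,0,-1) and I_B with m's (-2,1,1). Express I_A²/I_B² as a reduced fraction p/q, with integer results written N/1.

Same 2,4,4: normalisation and zero-m 3j drop out of the ratio.
A: Δ: 2! 2! 6! / 11! → 1/13860; sum: t=0:+1/96 t=1:−1/72 = -1/288; 3j²(2 4 4; 1 0 -1) = Δ·Π!·Σ² = 1/462  (sign +1)
B: Δ: 2! 2! 6! / 11! → 1/13860; sum: t=2:+1/144 = 1/144; 3j²(2 4 4; -2 1 1) = Δ·Π!·Σ² = 10/231  (sign -1)
I_A²/I_B² = (1/462)/(10/231) = 1/20

1/20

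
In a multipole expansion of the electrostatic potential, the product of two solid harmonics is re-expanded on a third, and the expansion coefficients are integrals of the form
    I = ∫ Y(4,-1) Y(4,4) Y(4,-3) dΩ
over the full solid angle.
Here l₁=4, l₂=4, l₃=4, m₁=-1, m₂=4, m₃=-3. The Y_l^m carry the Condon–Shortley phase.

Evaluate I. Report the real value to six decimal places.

Rules hold: Σm=0, L=12 even, 0≤4≤8.
N = 9·9·9 = 729
Δ = 4!·4!·4!/13! = 1/450450
Racah Σ t=0..4: t=0:+1/13824 t=1:−1/216 t=2:+1/64 t=3:−1/216 t=4:+1/13824 = 5/768
⇒ 3j(4 4 4; 0 0 0)² = 18/1001, sgn +1
Racah Σ t=4..4: t=4:+1/3456 = 1/3456
⇒ 3j(4 4 4; -1 4 -3)² = 35/1287, sgn -1
4πI² = N·(3j₀)²·(3jₘ)² = 7290/20449
I = -1·√(0.356497/4π) = -0.16843130

-0.168431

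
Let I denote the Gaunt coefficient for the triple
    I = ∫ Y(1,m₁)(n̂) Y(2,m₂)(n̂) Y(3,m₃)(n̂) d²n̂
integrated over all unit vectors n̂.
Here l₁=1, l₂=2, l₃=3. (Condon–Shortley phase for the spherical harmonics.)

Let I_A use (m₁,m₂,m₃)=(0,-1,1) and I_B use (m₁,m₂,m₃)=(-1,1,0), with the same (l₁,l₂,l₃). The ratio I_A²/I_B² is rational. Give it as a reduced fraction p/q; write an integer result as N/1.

Shared (l₁,l₂,l₃)=(1,2,3): N and (l;000)² cancel in I_A²/I_B².
A: Δ = 0!·2!·4!/7! = 1/105; Racah Σ t=0..0: t=0:+1/6 = 1/6; ⇒ 3j(1 2 3; 0 -1 1)² = 8/105, sgn +1
B: Δ = 0!·2!·4!/7! = 1/105; Racah Σ t=0..0: t=0:+1/12 = 1/12; ⇒ 3j(1 2 3; -1 1 0)² = 1/35, sgn -1
I_A²/I_B² = (8/105)/(1/35) = 8/3

8/3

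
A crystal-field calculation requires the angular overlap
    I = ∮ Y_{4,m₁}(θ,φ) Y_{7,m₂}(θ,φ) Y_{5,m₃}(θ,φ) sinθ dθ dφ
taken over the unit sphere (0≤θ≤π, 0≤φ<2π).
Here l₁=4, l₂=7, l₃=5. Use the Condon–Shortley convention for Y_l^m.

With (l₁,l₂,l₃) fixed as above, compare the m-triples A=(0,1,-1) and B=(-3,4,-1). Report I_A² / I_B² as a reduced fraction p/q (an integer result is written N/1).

Same 4,7,5: normalisation and zero-m 3j drop out of the ratio.
A: Δ: 6! 2! 8! / 17! → 1/6126120; sum: t=2:+1/138240 t=3:−1/25920 t=4:+1/55296 = -11/829440; 3j²(4 7 5; 0 1 -1) = Δ·Π!·Σ² = 11/1326  (sign -1)
B: Δ: 6! 2! 8! / 17! → 1/6126120; sum: t=5:−1/345600 t=6:+1/518400 = -1/1036800; 3j²(4 7 5; -3 4 -1) = Δ·Π!·Σ² = 7/2210  (sign -1)
I_A²/I_B² = (11/1326)/(7/2210) = 55/21

55/21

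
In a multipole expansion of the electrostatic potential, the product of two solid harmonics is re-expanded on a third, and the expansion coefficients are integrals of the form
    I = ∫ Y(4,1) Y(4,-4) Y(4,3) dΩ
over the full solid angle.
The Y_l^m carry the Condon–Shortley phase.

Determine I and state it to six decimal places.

-0.168431

m-sum 0 ✓  L=12 even ✓  0≤4≤8 ✓
Π(2lᵢ+1) = 9×9×9 = 729
triangle coeff Δ(4,4,4) = 1/450450
Σ_t [0,4]: t=0:+1/13824 t=1:−1/216 t=2:+1/64 t=3:−1/216 t=4:+1/13824 = 5/768
(3j)²=18/1001 [(4 4 4; 0 0 0)], sign=+1
Σ_t [0,0]: t=0:+1/3456 = 1/3456
(3j)²=35/1287 [(4 4 4; 1 -4 3)], sign=-1
⇒ 4πI² = 7290/20449
I = (-1)√(7290/20449/(4π)) = -0.16843130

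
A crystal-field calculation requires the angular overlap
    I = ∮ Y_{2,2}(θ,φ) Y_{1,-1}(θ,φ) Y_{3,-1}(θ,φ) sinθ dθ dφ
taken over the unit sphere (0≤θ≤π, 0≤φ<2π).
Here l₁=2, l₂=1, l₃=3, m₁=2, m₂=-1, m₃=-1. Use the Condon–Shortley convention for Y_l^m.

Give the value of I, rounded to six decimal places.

-0.082589

Rules hold: Σm=0, L=6 even, 1≤3≤3.
N = 5·3·7 = 105
Δ = 0!·4!·2!/7! = 1/105
Racah Σ t=0..0: t=0:+1/4 = 1/4
⇒ 3j(2 1 3; 0 0 0)² = 3/35, sgn -1
Racah Σ t=0..0: t=0:+1/48 = 1/48
⇒ 3j(2 1 3; 2 -1 -1)² = 1/105, sgn +1
4πI² = N·(3j₀)²·(3jₘ)² = 3/35
I = -1·√(0.0857143/4π) = -0.08258890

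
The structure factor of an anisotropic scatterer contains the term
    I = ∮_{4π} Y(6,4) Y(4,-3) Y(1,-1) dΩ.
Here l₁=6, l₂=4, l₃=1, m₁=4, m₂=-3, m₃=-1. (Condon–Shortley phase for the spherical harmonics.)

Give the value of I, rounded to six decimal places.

0.000000

triangle: need 2≤l₃≤10, have 1; I=0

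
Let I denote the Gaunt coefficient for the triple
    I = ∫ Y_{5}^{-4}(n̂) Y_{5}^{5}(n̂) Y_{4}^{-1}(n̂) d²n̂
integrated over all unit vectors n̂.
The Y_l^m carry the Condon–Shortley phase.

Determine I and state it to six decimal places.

0.184127

Rules hold: Σm=0, L=14 even, 0≤4≤10.
N = 11·11·9 = 1089
Δ = 6!·4!·4!/15! = 1/3153150
Racah Σ t=1..5: t=1:−1/69120 t=2:+1/1728 t=3:−1/576 t=4:+1/1728 t=5:−1/69120 = -7/11520
⇒ 3j(5 5 4; 0 0 0)² = 2/143, sgn -1
Racah Σ t=6..6: t=6:+1/103680 = 1/103680
⇒ 3j(5 5 4; -4 5 -1)² = 4/143, sgn -1
4πI² = N·(3j₀)²·(3jₘ)² = 72/169
I = +1·√(0.426036/4π) = 0.18412721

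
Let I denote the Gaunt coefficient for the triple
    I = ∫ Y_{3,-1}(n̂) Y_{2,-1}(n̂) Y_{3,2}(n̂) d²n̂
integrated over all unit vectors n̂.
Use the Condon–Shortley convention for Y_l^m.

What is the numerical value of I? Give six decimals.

m-sum 0 ✓  L=8 even ✓  1≤3≤5 ✓
Π(2lᵢ+1) = 7×5×7 = 245
triangle coeff Δ(3,2,3) = 1/3780
Σ_t [0,2]: t=0:+1/24 t=1:−1/4 t=2:+1/24 = -1/6
(3j)²=4/105 [(3 2 3; 0 0 0)], sign=+1
Σ_t [0,1]: t=0:+1/48 t=1:−1/12 = -1/16
(3j)²=1/28 [(3 2 3; -1 -1 2)], sign=+1
⇒ 4πI² = 1/3
I = (+1)√(1/3/(4π)) = 0.16286750

0.162868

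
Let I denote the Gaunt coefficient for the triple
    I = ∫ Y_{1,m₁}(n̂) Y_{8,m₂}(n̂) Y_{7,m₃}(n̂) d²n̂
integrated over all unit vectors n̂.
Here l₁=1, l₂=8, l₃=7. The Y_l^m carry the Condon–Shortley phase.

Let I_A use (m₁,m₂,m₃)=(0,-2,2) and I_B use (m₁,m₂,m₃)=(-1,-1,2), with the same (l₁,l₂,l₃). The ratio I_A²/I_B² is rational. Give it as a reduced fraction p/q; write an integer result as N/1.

20/7

Shared (l₁,l₂,l₃)=(1,8,7): N and (l;000)² cancel in I_A²/I_B².
A: Δ = 2!·0!·14!/17! = 1/2040; Racah Σ t=1..1: t=1:−1/43545600 = -1/43545600; ⇒ 3j(1 8 7; 0 -2 2)² = 1/34, sgn +1
B: Δ = 2!·0!·14!/17! = 1/2040; Racah Σ t=2..2: t=2:+1/87091200 = 1/87091200; ⇒ 3j(1 8 7; -1 -1 2)² = 7/680, sgn -1
I_A²/I_B² = (1/34)/(7/680) = 20/7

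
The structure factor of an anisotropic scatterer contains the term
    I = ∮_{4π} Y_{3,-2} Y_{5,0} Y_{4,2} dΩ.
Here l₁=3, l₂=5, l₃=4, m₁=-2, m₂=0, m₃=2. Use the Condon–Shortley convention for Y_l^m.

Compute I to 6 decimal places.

Rules hold: Σm=0, L=12 even, 2≤4≤8.
N = 7·11·9 = 693
Δ = 4!·2!·6!/13! = 1/180180
Racah Σ t=1..3: t=1:−1/576 t=2:+1/144 t=3:−1/576 = 1/288
⇒ 3j(3 5 4; 0 0 0)² = 20/1001, sgn +1
Racah Σ t=3..4: t=3:−1/576 t=4:+1/2880 = -1/720
⇒ 3j(3 5 4; -2 0 2)² = 80/3003, sgn -1
4πI² = N·(3j₀)²·(3jₘ)² = 4800/13013
I = -1·√(0.368862/4π) = -0.17132746

-0.171327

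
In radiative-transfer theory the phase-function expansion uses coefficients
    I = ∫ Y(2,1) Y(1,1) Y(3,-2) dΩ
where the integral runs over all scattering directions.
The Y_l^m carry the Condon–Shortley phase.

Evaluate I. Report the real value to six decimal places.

Checks pass: Σm=0; 6 even; l₃=3∈[1,3].
(2·2+1)(2·1+1)(2·3+1) = 105
Δ: 0! 4! 2! / 7! → 1/105
sum: t=0:+1/4 = 1/4
3j²(2 1 3; 0 0 0) = Δ·Π!·Σ² = 3/35  (sign -1)
sum: t=0:+1/12 = 1/12
3j²(2 1 3; 1 1 -2) = Δ·Π!·Σ² = 2/21  (sign -1)
combine: 4πI² = 105·3/35·2/21 = 6/7
take √, sign +1: I = 0.26116903

0.261169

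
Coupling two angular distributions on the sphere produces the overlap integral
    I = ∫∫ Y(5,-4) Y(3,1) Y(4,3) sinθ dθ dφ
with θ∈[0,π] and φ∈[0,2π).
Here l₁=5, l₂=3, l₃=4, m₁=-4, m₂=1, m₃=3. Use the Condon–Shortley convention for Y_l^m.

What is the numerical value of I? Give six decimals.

0.042401

Rules hold: Σm=0, L=12 even, 2≤4≤8.
N = 11·7·9 = 693
Δ = 4!·6!·2!/13! = 1/180180
Racah Σ t=1..3: t=1:−1/576 t=2:+1/144 t=3:−1/576 = 1/288
⇒ 3j(5 3 4; 0 0 0)² = 20/1001, sgn +1
Racah Σ t=3..4: t=3:−1/4320 t=4:+1/5760 = -1/17280
⇒ 3j(5 3 4; -4 1 3)² = 7/4290, sgn +1
4πI² = N·(3j₀)²·(3jₘ)² = 42/1859
I = +1·√(0.0225928/4π) = 0.04240138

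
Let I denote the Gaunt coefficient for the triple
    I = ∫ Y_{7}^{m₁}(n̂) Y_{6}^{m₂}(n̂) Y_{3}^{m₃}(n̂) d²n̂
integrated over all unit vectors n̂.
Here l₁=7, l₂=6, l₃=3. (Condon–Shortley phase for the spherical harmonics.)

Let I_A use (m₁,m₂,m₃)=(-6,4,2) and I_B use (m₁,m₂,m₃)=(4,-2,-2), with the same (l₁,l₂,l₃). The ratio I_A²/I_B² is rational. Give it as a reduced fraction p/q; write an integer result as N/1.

208/15

l's match ⇒ only the (l;m) 3-j factors differ between A and B.
A: triangle coeff Δ(7,6,3) = 1/2042040; Σ_t [9,10]: t=9:−1/8709120 t=10:+1/43545600 = -1/10886400; (3j)²=8/357 [(7 6 3; -6 4 2)], sign=+1
B: triangle coeff Δ(7,6,3) = 1/2042040; Σ_t [2,3]: t=2:+1/967680 t=3:−1/725760 = -1/2903040; (3j)²=5/3094 [(7 6 3; 4 -2 -2)], sign=+1
I_A²/I_B² = (8/357)/(5/3094) = 208/15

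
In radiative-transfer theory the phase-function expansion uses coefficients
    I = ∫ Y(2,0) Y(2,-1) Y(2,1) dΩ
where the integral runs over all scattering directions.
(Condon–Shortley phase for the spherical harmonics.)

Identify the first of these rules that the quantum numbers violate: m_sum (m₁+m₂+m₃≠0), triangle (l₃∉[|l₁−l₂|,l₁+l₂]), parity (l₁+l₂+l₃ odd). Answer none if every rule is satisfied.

azimuthal sum: 0 − 1 + 1 = 0  ✓
0 ≤ 2 ≤ 4 (triangle on l)  ✓
L = 2 + 2 + 2 = 6 (even)  ✓

none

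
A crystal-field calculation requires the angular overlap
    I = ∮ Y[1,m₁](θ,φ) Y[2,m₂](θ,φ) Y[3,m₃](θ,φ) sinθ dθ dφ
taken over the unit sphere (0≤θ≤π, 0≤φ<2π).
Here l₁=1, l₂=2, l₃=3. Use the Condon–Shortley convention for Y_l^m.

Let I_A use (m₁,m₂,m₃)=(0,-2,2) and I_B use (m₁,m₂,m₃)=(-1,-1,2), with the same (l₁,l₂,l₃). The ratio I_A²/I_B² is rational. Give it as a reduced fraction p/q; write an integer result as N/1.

Same 1,2,3: normalisation and zero-m 3j drop out of the ratio.
A: Δ: 0! 2! 4! / 7! → 1/105; sum: t=0:+1/24 = 1/24; 3j²(1 2 3; 0 -2 2) = Δ·Π!·Σ² = 1/21  (sign -1)
B: Δ: 0! 2! 4! / 7! → 1/105; sum: t=0:+1/12 = 1/12; 3j²(1 2 3; -1 -1 2) = Δ·Π!·Σ² = 2/21  (sign -1)
I_A²/I_B² = (1/21)/(2/21) = 1/2

1/2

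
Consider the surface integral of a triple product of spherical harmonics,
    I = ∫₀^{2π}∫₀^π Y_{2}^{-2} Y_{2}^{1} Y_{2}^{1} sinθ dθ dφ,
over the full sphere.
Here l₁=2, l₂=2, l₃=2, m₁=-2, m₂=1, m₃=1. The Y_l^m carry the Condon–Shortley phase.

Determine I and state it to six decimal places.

0.220728

Checks pass: Σm=0; 6 even; l₃=2∈[0,4].
(2·2+1)(2·2+1)(2·2+1) = 125
Δ: 2! 2! 2! / 7! → 1/630
sum: t=0:+1/8 t=1:−1/1 t=2:+1/8 = -3/4
3j²(2 2 2; 0 0 0) = Δ·Π!·Σ² = 2/35  (sign -1)
sum: t=2:+1/4 = 1/4
3j²(2 2 2; -2 1 1) = Δ·Π!·Σ² = 3/35  (sign -1)
combine: 4πI² = 125·2/35·3/35 = 30/49
take √, sign +1: I = 0.22072812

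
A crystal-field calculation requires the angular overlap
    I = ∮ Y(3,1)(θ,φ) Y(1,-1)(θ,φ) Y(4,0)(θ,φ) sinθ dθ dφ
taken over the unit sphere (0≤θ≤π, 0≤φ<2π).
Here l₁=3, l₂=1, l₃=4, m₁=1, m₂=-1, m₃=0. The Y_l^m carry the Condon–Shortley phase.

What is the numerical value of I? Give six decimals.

0.150786

Rules hold: Σm=0, L=8 even, 2≤4≤4.
N = 7·3·9 = 189
Δ = 0!·6!·2!/9! = 1/252
Racah Σ t=0..0: t=0:+1/36 = 1/36
⇒ 3j(3 1 4; 0 0 0)² = 4/63, sgn +1
Racah Σ t=0..0: t=0:+1/96 = 1/96
⇒ 3j(3 1 4; 1 -1 0)² = 1/42, sgn +1
4πI² = N·(3j₀)²·(3jₘ)² = 2/7
I = +1·√(0.285714/4π) = 0.15078601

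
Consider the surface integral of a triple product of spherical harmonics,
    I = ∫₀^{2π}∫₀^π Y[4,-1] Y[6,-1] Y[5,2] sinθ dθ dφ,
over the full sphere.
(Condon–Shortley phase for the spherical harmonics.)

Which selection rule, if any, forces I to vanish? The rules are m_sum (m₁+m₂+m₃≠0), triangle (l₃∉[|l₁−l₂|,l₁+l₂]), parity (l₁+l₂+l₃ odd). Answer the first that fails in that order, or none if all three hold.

parity

azimuthal sum: -1 − 1 + 2 = 0  ✓
2 ≤ 5 ≤ 10 (triangle on l)  ✓
L = 4 + 6 + 5 = 15 (odd)  ✗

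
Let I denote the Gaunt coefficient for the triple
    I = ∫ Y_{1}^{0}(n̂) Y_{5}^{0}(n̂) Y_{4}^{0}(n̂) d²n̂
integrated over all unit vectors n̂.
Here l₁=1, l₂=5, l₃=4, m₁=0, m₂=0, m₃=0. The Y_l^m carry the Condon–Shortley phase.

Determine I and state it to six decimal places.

0.245532

Checks pass: Σm=0; 10 even; l₃=4∈[4,6].
(2·1+1)(2·5+1)(2·4+1) = 297
Δ: 2! 0! 8! / 11! → 1/495
sum: t=1:−1/576 = -1/576
3j²(1 5 4; 0 0 0) = Δ·Π!·Σ² = 5/99  (sign -1)
(m-triple is (0,0,0) — same symbol as above.)
combine: 4πI² = 297·5/99·5/99 = 25/33
take √, sign +1: I = 0.24553200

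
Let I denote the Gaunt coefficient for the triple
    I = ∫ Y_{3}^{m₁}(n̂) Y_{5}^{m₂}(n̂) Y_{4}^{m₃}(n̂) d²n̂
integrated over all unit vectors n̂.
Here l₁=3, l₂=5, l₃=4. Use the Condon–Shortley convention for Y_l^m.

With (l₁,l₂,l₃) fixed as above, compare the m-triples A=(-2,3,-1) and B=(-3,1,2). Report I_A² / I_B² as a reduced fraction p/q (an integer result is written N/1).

14/225

l's match ⇒ only the (l;m) 3-j factors differ between A and B.
A: triangle coeff Δ(3,5,4) = 1/180180; Σ_t [3,4]: t=3:−1/1440 t=4:+1/1152 = 1/5760; (3j)²=1/858 [(3 5 4; -2 3 -1)], sign=-1
B: triangle coeff Δ(3,5,4) = 1/180180; Σ_t [4,4]: t=4:+1/2304 = 1/2304; (3j)²=75/4004 [(3 5 4; -3 1 2)], sign=+1
I_A²/I_B² = (1/858)/(75/4004) = 14/225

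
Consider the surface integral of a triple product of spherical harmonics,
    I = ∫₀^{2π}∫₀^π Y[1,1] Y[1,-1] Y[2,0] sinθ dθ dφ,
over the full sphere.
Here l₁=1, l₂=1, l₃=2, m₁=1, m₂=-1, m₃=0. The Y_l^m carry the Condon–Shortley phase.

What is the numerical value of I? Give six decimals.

0.126157

Rules hold: Σm=0, L=4 even, 0≤2≤2.
N = 3·3·5 = 45
Δ = 0!·2!·2!/5! = 1/30
Racah Σ t=0..0: t=0:+1/1 = 1/1
⇒ 3j(1 1 2; 0 0 0)² = 2/15, sgn +1
Racah Σ t=0..0: t=0:+1/4 = 1/4
⇒ 3j(1 1 2; 1 -1 0)² = 1/30, sgn +1
4πI² = N·(3j₀)²·(3jₘ)² = 1/5
I = +1·√(0.2/4π) = 0.12615663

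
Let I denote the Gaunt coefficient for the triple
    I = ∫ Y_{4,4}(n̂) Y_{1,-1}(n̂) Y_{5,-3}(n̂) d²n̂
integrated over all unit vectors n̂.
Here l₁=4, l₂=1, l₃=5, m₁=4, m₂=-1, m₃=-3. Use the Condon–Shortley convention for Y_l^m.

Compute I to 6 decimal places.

Rules hold: Σm=0, L=10 even, 3≤5≤5.
N = 9·3·11 = 297
Δ = 0!·8!·2!/11! = 1/495
Racah Σ t=0..0: t=0:+1/576 = 1/576
⇒ 3j(4 1 5; 0 0 0)² = 5/99, sgn -1
Racah Σ t=0..0: t=0:+1/80640 = 1/80640
⇒ 3j(4 1 5; 4 -1 -3)² = 1/495, sgn +1
4πI² = N·(3j₀)²·(3jₘ)² = 1/33
I = -1·√(0.030303/4π) = -0.04910640

-0.049106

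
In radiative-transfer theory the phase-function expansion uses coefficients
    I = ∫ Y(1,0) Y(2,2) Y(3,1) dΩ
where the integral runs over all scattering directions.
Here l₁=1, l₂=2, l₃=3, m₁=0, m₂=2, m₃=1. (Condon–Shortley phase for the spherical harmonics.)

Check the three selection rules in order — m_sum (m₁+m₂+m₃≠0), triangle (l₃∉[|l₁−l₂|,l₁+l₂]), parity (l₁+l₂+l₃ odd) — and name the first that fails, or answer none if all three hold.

azimuthal sum: 0 + 2 + 1 = 3  ✗
1 ≤ 3 ≤ 3 (triangle on l)
L = 1 + 2 + 3 = 6 (even)

m_sum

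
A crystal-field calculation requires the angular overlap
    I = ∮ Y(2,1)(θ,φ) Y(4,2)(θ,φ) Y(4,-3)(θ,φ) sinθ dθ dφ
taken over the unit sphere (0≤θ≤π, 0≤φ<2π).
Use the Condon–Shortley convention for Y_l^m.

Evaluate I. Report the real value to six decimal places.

m-sum 0 ✓  L=10 even ✓  2≤4≤6 ✓
Π(2lᵢ+1) = 5×9×9 = 405
triangle coeff Δ(2,4,4) = 1/13860
Σ_t [0,2]: t=0:+1/192 t=1:−1/36 t=2:+1/192 = -5/288
(3j)²=20/693 [(2 4 4; 0 0 0)], sign=-1
Σ_t [0,1]: t=0:+1/1440 t=1:−1/240 = -1/288
(3j)²=5/132 [(2 4 4; 1 2 -3)], sign=+1
⇒ 4πI² = 375/847
I = (-1)√(375/847/(4π)) = -0.18770204

-0.187702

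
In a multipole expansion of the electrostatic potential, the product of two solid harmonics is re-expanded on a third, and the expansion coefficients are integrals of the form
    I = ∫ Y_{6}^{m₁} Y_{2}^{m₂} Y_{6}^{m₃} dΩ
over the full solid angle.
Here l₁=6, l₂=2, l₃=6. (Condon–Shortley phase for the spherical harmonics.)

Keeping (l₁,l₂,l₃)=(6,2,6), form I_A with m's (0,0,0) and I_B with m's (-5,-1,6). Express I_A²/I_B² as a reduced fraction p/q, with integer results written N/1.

98/121

Shared (l₁,l₂,l₃)=(6,2,6): N and (l;000)² cancel in I_A²/I_B².
A: Δ = 2!·10!·2!/15! = 1/90090; Racah Σ t=0..2: t=0:+1/69120 t=1:−1/14400 t=2:+1/69120 = -7/172800; ⇒ 3j(6 2 6; 0 0 0)² = 14/715, sgn -1
B: Δ = 2!·10!·2!/15! = 1/90090; Racah Σ t=1..1: t=1:−1/7257600 = -1/7257600; ⇒ 3j(6 2 6; -5 -1 6)² = 11/455, sgn -1
I_A²/I_B² = (14/715)/(11/455) = 98/121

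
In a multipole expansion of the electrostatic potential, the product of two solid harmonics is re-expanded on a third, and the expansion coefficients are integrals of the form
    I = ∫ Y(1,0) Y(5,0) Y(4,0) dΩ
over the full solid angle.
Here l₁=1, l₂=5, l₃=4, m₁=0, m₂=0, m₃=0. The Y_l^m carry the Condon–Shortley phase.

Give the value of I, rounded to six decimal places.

Rules hold: Σm=0, L=10 even, 4≤4≤6.
N = 3·11·9 = 297
Δ = 2!·0!·8!/11! = 1/495
Racah Σ t=1..1: t=1:−1/576 = -1/576
⇒ 3j(1 5 4; 0 0 0)² = 5/99, sgn -1
(m-triple is (0,0,0) — same symbol as above.)
4πI² = N·(3j₀)²·(3jₘ)² = 25/33
I = +1·√(0.757576/4π) = 0.24553200

0.245532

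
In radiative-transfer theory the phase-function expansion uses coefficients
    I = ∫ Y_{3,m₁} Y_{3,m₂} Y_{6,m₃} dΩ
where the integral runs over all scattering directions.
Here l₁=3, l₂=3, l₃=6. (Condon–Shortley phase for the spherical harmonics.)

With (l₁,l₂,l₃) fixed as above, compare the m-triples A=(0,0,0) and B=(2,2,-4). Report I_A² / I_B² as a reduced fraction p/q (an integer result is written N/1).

50/63

Shared (l₁,l₂,l₃)=(3,3,6): N and (l;000)² cancel in I_A²/I_B².
A: Δ = 0!·6!·6!/13! = 1/12012; Racah Σ t=0..0: t=0:+1/1296 = 1/1296; ⇒ 3j(3 3 6; 0 0 0)² = 100/3003, sgn +1
B: Δ = 0!·6!·6!/13! = 1/12012; Racah Σ t=0..0: t=0:+1/14400 = 1/14400; ⇒ 3j(3 3 6; 2 2 -4)² = 6/143, sgn +1
I_A²/I_B² = (100/3003)/(6/143) = 50/63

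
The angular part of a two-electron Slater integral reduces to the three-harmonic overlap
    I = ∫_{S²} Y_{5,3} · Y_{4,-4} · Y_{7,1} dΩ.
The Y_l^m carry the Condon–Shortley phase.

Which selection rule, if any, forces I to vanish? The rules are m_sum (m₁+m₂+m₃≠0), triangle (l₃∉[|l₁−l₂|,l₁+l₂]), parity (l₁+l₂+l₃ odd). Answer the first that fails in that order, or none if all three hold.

none

azimuthal sum: 3 − 4 + 1 = 0  ✓
1 ≤ 7 ≤ 9 (triangle on l)  ✓
L = 5 + 4 + 7 = 16 (even)  ✓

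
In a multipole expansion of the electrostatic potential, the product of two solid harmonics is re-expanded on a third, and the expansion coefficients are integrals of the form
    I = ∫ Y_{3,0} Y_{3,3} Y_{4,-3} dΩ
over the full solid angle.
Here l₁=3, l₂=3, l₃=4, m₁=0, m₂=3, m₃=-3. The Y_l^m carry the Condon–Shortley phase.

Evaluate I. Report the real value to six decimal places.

0.203551

Checks pass: Σm=0; 10 even; l₃=4∈[0,6].
(2·3+1)(2·3+1)(2·4+1) = 441
Δ: 2! 4! 4! / 11! → 1/34650
sum: t=0:+1/72 t=1:−1/16 t=2:+1/72 = -5/144
3j²(3 3 4; 0 0 0) = Δ·Π!·Σ² = 2/77  (sign -1)
sum: t=2:+1/288 = 1/288
3j²(3 3 4; 0 3 -3) = Δ·Π!·Σ² = 1/22  (sign -1)
combine: 4πI² = 441·2/77·1/22 = 63/121
take √, sign +1: I = 0.20355073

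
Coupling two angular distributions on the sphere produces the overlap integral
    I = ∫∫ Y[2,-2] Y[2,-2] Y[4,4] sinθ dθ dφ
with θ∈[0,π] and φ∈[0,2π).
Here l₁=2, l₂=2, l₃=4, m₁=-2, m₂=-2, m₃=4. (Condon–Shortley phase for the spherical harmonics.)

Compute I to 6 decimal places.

Checks pass: Σm=0; 8 even; l₃=4∈[0,4].
(2·2+1)(2·2+1)(2·4+1) = 225
Δ: 0! 4! 4! / 9! → 1/630
sum: t=0:+1/16 = 1/16
3j²(2 2 4; 0 0 0) = Δ·Π!·Σ² = 2/35  (sign +1)
sum: t=0:+1/576 = 1/576
3j²(2 2 4; -2 -2 4) = Δ·Π!·Σ² = 1/9  (sign +1)
combine: 4πI² = 225·2/35·1/9 = 10/7
take √, sign +1: I = 0.33716777

0.337168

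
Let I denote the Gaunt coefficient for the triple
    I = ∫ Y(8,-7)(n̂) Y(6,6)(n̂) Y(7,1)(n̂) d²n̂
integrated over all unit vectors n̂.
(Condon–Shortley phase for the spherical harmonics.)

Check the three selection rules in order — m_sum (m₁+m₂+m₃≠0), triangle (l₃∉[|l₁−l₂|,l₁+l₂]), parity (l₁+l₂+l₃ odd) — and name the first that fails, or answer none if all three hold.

m₁+m₂+m₃ = -7 + 6 + 1 = 0  ✓
triangle: |8−6|=2 ≤ l₃=7 ≤ 8+6=14  ✓
parity: l₁+l₂+l₃ = 21 is odd  ✗

parity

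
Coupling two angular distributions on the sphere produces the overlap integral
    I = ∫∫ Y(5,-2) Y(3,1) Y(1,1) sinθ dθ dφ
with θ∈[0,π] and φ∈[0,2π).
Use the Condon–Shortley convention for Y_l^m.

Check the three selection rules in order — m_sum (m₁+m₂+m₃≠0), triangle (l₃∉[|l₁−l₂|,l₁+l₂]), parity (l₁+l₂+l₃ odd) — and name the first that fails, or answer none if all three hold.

triangle

Σmᵢ = 0  ✓
l₃∈[|l₁−l₂|,l₁+l₂]=[2,8], have l₃=1  ✗
Σlᵢ = 9 ⇒ odd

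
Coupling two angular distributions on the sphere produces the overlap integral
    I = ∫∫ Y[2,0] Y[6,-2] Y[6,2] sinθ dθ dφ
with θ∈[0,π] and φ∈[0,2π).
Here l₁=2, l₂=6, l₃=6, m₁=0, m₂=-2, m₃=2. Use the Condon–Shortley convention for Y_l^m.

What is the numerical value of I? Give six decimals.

0.114688

m-sum 0 ✓  L=14 even ✓  4≤6≤8 ✓
Π(2lᵢ+1) = 5×13×13 = 845
triangle coeff Δ(2,6,6) = 1/90090
Σ_t [0,2]: t=0:+1/69120 t=1:−1/14400 t=2:+1/69120 = -7/172800
(3j)²=14/715 [(2 6 6; 0 0 0)], sign=-1
Σ_t [0,2]: t=0:+1/69120 t=1:−1/30240 t=2:+1/322560 = -1/64512
(3j)²=10/1001 [(2 6 6; 0 -2 2)], sign=-1
⇒ 4πI² = 20/121
I = (+1)√(20/121/(4π)) = 0.11468784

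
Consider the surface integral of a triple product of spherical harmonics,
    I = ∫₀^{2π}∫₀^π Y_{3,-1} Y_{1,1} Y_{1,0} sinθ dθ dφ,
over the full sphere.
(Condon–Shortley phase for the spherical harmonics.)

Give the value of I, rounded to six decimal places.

0.000000

triangle: need 2≤l₃≤4, have 1; I=0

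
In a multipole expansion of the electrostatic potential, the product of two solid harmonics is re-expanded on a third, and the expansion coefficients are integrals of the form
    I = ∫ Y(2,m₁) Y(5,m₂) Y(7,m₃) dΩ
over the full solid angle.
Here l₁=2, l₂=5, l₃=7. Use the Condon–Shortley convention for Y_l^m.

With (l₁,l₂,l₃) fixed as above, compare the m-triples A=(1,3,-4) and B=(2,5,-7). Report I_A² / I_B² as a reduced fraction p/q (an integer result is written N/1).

Same 2,5,7: normalisation and zero-m 3j drop out of the ratio.
A: Δ: 0! 4! 10! / 15! → 1/15015; sum: t=0:+1/483840 = 1/483840; 3j²(2 5 7; 1 3 -4) = Δ·Π!·Σ² = 3/91  (sign -1)
B: Δ: 0! 4! 10! / 15! → 1/15015; sum: t=0:+1/87091200 = 1/87091200; 3j²(2 5 7; 2 5 -7) = Δ·Π!·Σ² = 1/15  (sign +1)
I_A²/I_B² = (3/91)/(1/15) = 45/91

45/91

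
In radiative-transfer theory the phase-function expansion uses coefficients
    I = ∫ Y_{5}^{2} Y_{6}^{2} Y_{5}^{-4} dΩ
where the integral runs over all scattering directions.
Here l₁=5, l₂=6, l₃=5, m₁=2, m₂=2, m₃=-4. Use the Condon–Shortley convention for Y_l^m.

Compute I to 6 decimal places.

0.108910

Checks pass: Σm=0; 16 even; l₃=5∈[1,11].
(2·5+1)(2·6+1)(2·5+1) = 1573
Δ: 6! 4! 6! / 17! → 1/28588560
sum: t=1:−1/345600 t=2:+1/13824 t=3:−1/5184 t=4:+1/13824 t=5:−1/345600 = -7/129600
3j²(5 6 5; 0 0 0) = Δ·Π!·Σ² = 80/7293  (sign +1)
sum: t=2:+1/207360 t=3:−1/103680 = -1/207360
3j²(5 6 5; 2 2 -4) = Δ·Π!·Σ² = 21/2431  (sign +1)
combine: 4πI² = 1573·80/7293·21/2431 = 560/3757
take √, sign +1: I = 0.10891018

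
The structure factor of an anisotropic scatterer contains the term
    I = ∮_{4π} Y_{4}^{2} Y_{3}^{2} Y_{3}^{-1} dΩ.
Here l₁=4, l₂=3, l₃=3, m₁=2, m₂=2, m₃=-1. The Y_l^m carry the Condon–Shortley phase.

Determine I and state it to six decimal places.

2 + 2 − 1 = 3 ≠ 0: azimuthal integral kills it; I = 0

0.000000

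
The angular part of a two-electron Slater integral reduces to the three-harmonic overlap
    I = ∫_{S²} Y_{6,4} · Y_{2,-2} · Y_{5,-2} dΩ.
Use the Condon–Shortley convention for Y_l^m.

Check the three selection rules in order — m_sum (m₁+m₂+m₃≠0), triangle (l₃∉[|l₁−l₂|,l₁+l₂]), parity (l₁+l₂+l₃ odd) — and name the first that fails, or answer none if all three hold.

parity

Σmᵢ = 0  ✓
l₃∈[|l₁−l₂|,l₁+l₂]=[4,8], have l₃=5  ✓
Σlᵢ = 13 ⇒ odd  ✗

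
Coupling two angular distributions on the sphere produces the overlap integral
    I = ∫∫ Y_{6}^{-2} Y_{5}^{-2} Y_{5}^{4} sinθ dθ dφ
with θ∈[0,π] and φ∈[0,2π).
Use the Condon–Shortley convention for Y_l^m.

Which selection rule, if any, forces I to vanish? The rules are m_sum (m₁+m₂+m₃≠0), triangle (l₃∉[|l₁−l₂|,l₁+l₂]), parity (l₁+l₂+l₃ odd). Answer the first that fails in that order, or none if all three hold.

azimuthal sum: -2 − 2 + 4 = 0  ✓
1 ≤ 5 ≤ 11 (triangle on l)  ✓
L = 6 + 5 + 5 = 16 (even)  ✓

none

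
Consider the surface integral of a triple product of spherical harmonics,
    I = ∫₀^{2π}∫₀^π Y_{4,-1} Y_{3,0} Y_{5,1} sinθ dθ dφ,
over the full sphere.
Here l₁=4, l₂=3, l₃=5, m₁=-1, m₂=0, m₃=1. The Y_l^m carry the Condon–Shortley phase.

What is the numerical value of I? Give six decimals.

Checks pass: Σm=0; 12 even; l₃=5∈[1,7].
(2·4+1)(2·3+1)(2·5+1) = 693
Δ: 2! 6! 4! / 13! → 1/180180
sum: t=0:+1/576 t=1:−1/144 t=2:+1/576 = -1/288
3j²(4 3 5; 0 0 0) = Δ·Π!·Σ² = 20/1001  (sign +1)
sum: t=0:+1/1440 t=1:−1/192 t=2:+1/432 = -19/8640
3j²(4 3 5; -1 0 1) = Δ·Π!·Σ² = 361/30030  (sign -1)
combine: 4πI² = 693·20/1001·361/30030 = 2166/13013
take √, sign -1: I = -0.11508947

-0.115089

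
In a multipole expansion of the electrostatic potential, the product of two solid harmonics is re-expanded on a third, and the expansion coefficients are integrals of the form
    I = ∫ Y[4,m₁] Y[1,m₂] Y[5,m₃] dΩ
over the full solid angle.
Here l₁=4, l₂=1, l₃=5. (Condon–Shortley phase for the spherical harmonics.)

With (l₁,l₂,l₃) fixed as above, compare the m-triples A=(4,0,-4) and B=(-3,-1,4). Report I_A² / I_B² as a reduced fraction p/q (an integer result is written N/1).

1/4

l's match ⇒ only the (l;m) 3-j factors differ between A and B.
A: triangle coeff Δ(4,1,5) = 1/495; Σ_t [0,0]: t=0:+1/40320 = 1/40320; (3j)²=1/55 [(4 1 5; 4 0 -4)], sign=-1
B: triangle coeff Δ(4,1,5) = 1/495; Σ_t [0,0]: t=0:+1/10080 = 1/10080; (3j)²=4/55 [(4 1 5; -3 -1 4)], sign=-1
I_A²/I_B² = (1/55)/(4/55) = 1/4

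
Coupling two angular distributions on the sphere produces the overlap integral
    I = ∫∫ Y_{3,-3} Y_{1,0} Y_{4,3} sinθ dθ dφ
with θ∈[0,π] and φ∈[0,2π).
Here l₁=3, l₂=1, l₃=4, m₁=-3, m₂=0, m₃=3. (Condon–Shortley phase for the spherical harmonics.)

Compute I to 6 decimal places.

Checks pass: Σm=0; 8 even; l₃=4∈[2,4].
(2·3+1)(2·1+1)(2·4+1) = 189
Δ: 0! 6! 2! / 9! → 1/252
sum: t=0:+1/36 = 1/36
3j²(3 1 4; 0 0 0) = Δ·Π!·Σ² = 4/63  (sign +1)
sum: t=0:+1/720 = 1/720
3j²(3 1 4; -3 0 3) = Δ·Π!·Σ² = 1/36  (sign -1)
combine: 4πI² = 189·4/63·1/36 = 1/3
take √, sign -1: I = -0.16286750

-0.162868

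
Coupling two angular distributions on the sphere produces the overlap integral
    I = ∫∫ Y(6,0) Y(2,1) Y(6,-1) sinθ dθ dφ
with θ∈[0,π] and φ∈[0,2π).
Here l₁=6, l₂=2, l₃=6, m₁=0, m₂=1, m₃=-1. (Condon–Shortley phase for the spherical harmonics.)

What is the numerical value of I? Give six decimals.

-0.030344

Rules hold: Σm=0, L=14 even, 4≤6≤8.
N = 13·5·13 = 845
Δ = 2!·10!·2!/15! = 1/90090
Racah Σ t=0..2: t=0:+1/69120 t=1:−1/14400 t=2:+1/69120 = -7/172800
⇒ 3j(6 2 6; 0 0 0)² = 14/715, sgn -1
Racah Σ t=1..2: t=1:−1/28800 t=2:+1/34560 = -1/172800
⇒ 3j(6 2 6; 0 1 -1)² = 1/1430, sgn +1
4πI² = N·(3j₀)²·(3jₘ)² = 7/605
I = -1·√(0.0115702/4π) = -0.03034355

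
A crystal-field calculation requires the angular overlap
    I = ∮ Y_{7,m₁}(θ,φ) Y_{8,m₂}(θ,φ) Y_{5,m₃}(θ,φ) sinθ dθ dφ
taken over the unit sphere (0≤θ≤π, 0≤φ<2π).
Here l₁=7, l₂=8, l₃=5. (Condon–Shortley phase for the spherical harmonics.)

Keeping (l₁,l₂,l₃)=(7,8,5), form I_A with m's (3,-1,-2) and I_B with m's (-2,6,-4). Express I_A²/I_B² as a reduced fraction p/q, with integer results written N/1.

Same 7,8,5: normalisation and zero-m 3j drop out of the ratio.
A: Δ: 10! 4! 6! / 21! → 1/814773960; sum: t=1:−1/1567641600 t=2:+1/38707200 t=3:−1/8709120 t=4:+1/14929920 = -71/3135283200; 3j²(7 8 5; 3 -1 -2) = Δ·Π!·Σ² = 5041/1662804  (sign +1)
B: Δ: 10! 4! 6! / 21! → 1/814773960; sum: t=8:+1/348364800 t=9:−1/1045094400 = 1/522547200; 3j²(7 8 5; -2 6 -4) = Δ·Π!·Σ² = 4/323  (sign -1)
I_A²/I_B² = (5041/1662804)/(4/323) = 5041/20592

5041/20592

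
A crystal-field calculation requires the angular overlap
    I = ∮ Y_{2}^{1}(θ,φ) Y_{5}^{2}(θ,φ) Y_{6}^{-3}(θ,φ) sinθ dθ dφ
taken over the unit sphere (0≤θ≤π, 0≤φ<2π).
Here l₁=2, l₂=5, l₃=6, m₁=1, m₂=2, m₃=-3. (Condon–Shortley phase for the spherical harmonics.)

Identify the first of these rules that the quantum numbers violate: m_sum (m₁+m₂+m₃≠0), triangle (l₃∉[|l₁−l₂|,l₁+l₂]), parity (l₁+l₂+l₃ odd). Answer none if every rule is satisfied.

m₁+m₂+m₃ = 1 + 2 − 3 = 0  ✓
triangle: |2−5|=3 ≤ l₃=6 ≤ 2+5=7  ✓
parity: l₁+l₂+l₃ = 13 is odd  ✗

parity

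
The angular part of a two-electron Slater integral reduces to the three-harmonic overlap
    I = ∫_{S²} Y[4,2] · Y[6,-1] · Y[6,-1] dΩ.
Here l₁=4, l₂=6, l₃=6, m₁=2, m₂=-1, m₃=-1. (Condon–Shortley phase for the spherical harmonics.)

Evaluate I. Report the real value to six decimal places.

0.133571

Checks pass: Σm=0; 16 even; l₃=6∈[2,10].
(2·4+1)(2·6+1)(2·6+1) = 1521
Δ: 4! 4! 8! / 17! → 1/15315300
sum: t=0:+1/829440 t=1:−1/25920 t=2:+1/9216 t=3:−1/25920 t=4:+1/829440 = 7/207360
3j²(4 6 6; 0 0 0) = Δ·Π!·Σ² = 28/2431  (sign +1)
sum: t=0:+1/69120 t=1:−1/20736 t=2:+1/69120 = -1/51840
3j²(4 6 6; 2 -1 -1) = Δ·Π!·Σ² = 280/21879  (sign +1)
combine: 4πI² = 1521·28/2431·280/21879 = 7840/34969
take √, sign +1: I = 0.13357079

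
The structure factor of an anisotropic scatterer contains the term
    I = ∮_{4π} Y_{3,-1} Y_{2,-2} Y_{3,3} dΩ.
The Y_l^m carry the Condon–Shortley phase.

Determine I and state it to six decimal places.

0.132981

m-sum 0 ✓  L=8 even ✓  1≤3≤5 ✓
Π(2lᵢ+1) = 7×5×7 = 245
triangle coeff Δ(3,2,3) = 1/3780
Σ_t [0,2]: t=0:+1/24 t=1:−1/4 t=2:+1/24 = -1/6
(3j)²=4/105 [(3 2 3; 0 0 0)], sign=+1
Σ_t [0,0]: t=0:+1/96 = 1/96
(3j)²=1/42 [(3 2 3; -1 -2 3)], sign=+1
⇒ 4πI² = 2/9
I = (+1)√(2/9/(4π)) = 0.13298076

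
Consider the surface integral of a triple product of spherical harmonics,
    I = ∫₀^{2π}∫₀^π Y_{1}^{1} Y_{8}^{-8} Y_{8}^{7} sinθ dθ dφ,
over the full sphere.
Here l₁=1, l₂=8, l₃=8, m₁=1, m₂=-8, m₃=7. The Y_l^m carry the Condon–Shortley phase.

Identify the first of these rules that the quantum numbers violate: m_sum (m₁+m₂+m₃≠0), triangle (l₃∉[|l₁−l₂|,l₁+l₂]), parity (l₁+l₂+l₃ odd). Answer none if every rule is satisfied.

azimuthal sum: 1 − 8 + 7 = 0  ✓
7 ≤ 8 ≤ 9 (triangle on l)  ✓
L = 1 + 8 + 8 = 17 (odd)  ✗

parity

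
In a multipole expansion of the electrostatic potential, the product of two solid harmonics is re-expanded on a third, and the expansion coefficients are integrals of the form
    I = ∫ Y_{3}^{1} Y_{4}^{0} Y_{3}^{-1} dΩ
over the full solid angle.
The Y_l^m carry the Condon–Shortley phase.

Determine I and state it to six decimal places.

Rules hold: Σm=0, L=10 even, 1≤3≤7.
N = 7·9·7 = 441
Δ = 4!·2!·4!/11! = 1/34650
Racah Σ t=1..3: t=1:−1/72 t=2:+1/16 t=3:−1/72 = 5/144
⇒ 3j(3 4 3; 0 0 0)² = 2/77, sgn -1
Racah Σ t=0..2: t=0:+1/1152 t=1:−1/36 t=2:+1/32 = 5/1152
⇒ 3j(3 4 3; 1 0 -1)² = 1/1386, sgn +1
4πI² = N·(3j₀)²·(3jₘ)² = 1/121
I = -1·√(0.00826446/4π) = -0.02564498

-0.025645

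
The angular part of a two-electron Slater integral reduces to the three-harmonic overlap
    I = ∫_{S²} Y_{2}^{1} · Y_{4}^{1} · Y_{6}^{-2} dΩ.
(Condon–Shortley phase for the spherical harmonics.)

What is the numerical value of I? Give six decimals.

0.238034

m-sum 0 ✓  L=12 even ✓  2≤6≤6 ✓
Π(2lᵢ+1) = 5×9×13 = 585
triangle coeff Δ(2,4,6) = 1/6435
Σ_t [0,0]: t=0:+1/2304 = 1/2304
(3j)²=5/143 [(2 4 6; 0 0 0)], sign=+1
Σ_t [0,0]: t=0:+1/4320 = 1/4320
(3j)²=224/6435 [(2 4 6; 1 1 -2)], sign=+1
⇒ 4πI² = 1120/1573
I = (+1)√(1120/1573/(4π)) = 0.23803440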